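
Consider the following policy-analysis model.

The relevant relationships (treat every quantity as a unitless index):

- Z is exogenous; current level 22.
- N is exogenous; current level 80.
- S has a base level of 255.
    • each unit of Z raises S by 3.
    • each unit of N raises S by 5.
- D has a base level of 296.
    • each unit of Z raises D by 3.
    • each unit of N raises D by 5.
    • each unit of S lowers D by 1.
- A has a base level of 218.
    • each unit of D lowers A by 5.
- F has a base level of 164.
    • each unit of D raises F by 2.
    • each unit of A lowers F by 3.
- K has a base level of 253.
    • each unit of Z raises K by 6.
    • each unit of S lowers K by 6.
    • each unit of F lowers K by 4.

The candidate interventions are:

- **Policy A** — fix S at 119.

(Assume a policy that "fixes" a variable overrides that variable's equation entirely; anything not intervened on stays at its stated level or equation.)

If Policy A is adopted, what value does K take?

Policy A (S := 119):
  Z = 22
  N = 80
  S = 119
  D = 296 + 3·22 + 5·80 − 119 = 643
  A = 218 − 5·643 = -2997
  F = 164 + 2·643 − 3·(-2997) = 10441
  K = 253 + 6·22 − 6·119 − 4·10441 = -42093

-42093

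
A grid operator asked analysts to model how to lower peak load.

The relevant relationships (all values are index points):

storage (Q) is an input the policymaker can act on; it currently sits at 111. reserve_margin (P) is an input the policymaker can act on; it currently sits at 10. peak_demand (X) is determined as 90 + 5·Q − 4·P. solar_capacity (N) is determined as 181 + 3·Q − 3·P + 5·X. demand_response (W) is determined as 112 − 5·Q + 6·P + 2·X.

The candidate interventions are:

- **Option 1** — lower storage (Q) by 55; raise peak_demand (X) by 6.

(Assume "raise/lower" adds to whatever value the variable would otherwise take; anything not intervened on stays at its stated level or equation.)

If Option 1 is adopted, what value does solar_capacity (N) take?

1999

Option 1 (Q − 55, X + 6):
  Q = 111 − 55 = 56
  P = 10
  X = 90 + 5·56 − 4·10 (+6 from intervention) = 336
  N = 181 + 3·56 − 3·10 + 5·336 = 1999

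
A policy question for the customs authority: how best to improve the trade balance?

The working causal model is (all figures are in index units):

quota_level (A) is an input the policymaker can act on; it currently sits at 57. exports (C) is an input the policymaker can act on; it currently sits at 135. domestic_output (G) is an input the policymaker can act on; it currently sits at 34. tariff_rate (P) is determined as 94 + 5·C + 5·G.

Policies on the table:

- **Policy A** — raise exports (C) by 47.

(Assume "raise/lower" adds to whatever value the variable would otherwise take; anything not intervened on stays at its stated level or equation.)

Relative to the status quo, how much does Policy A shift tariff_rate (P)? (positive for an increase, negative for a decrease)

Baseline:
  C = 135
  G = 34
  P = 94 + 5·135 + 5·34 = 939
Policy A (C + 47):
  C = 135 + 47 = 182
  G = 34
  P = 94 + 5·182 + 5·34 = 1174
Change in P: 1174 − 939 = 235

235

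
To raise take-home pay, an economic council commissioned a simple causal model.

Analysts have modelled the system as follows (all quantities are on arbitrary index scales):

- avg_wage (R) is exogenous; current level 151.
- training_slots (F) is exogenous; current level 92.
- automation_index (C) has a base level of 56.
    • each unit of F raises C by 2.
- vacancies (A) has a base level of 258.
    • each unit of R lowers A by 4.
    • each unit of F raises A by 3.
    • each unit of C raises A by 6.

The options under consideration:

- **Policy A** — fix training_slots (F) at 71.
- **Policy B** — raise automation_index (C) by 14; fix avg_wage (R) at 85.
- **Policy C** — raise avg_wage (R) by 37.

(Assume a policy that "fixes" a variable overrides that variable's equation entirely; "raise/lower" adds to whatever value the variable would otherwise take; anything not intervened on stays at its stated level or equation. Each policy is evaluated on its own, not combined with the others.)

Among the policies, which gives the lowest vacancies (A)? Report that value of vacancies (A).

Policy A (F := 71):
  R = 151
  F = 71
  C = 56 + 2·71 = 198
  A = 258 − 4·151 + 3·71 + 6·198 = 1055
Policy B (C + 14, R := 85):
  R = 85
  F = 92
  C = 56 + 2·92 (+14 from intervention) = 254
  A = 258 − 4·85 + 3·92 + 6·254 = 1718
Policy C (R + 37):
  R = 151 + 37 = 188
  F = 92
  C = 56 + 2·92 = 240
  A = 258 − 4·188 + 3·92 + 6·240 = 1222
Comparing — Policy A: A=1055, Policy B: A=1718, Policy C: A=1222. Lowest is 1055 (Policy A).

1055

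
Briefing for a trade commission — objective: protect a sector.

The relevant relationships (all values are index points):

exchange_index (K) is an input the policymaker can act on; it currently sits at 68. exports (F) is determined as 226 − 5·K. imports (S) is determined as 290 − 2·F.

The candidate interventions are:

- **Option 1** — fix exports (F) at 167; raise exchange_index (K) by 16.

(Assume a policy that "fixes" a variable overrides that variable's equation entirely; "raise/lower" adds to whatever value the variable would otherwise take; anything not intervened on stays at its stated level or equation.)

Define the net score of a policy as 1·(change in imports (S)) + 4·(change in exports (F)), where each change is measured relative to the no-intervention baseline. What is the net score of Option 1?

Baseline:
  K = 68
  F = 226 − 5·68 = -114
  S = 290 − 2·(-114) = 518
Option 1 (F := 167, K + 16):
  K = 68 + 16 = 84
  F = 167
  S = 290 − 2·167 = -44
ΔS = -44 − 518 = -562; ΔF = 167 − (-114) = 281
Score = 1·(-562) + 4·281 = 562

562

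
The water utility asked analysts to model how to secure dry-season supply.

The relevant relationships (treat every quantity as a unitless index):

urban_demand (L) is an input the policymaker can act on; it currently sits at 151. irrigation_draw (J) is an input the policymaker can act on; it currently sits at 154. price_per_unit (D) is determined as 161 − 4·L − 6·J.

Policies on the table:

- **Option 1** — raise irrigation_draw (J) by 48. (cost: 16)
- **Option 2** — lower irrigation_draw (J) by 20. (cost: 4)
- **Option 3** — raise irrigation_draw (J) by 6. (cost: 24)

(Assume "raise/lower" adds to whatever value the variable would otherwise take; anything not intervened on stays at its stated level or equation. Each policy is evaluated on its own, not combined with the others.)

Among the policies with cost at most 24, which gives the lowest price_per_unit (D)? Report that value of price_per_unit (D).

-1655

Option 1 (J + 48):
  L = 151
  J = 154 + 48 = 202
  D = 161 − 4·151 − 6·202 = -1655
Option 2 (J − 20):
  L = 151
  J = 154 − 20 = 134
  D = 161 − 4·151 − 6·134 = -1247
Option 3 (J + 6):
  L = 151
  J = 154 + 6 = 160
  D = 161 − 4·151 − 6·160 = -1403
Comparing — Option 1: D=-1655, Option 2: D=-1247, Option 3: D=-1403. Lowest is -1655 (Option 1).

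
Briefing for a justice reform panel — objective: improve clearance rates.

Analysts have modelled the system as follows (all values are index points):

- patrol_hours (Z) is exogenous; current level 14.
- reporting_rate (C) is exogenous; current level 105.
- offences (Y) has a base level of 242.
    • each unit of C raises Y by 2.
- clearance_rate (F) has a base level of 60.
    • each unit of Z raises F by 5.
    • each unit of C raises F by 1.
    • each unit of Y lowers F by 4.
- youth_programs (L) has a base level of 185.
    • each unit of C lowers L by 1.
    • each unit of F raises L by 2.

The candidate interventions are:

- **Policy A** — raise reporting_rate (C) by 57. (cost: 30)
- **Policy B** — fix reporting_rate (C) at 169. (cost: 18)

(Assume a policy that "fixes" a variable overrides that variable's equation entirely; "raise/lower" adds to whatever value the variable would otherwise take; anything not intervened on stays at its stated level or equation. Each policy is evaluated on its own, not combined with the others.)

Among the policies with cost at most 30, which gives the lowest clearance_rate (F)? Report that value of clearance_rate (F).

Policy A (C + 57):
  Z = 14
  C = 105 + 57 = 162
  Y = 242 + 2·162 = 566
  F = 60 + 5·14 + 162 − 4·566 = -1972
Policy B (C := 169):
  Z = 14
  C = 169
  Y = 242 + 2·169 = 580
  F = 60 + 5·14 + 169 − 4·580 = -2021
Comparing — Policy A: F=-1972, Policy B: F=-2021. Lowest is -2021 (Policy B).

-2021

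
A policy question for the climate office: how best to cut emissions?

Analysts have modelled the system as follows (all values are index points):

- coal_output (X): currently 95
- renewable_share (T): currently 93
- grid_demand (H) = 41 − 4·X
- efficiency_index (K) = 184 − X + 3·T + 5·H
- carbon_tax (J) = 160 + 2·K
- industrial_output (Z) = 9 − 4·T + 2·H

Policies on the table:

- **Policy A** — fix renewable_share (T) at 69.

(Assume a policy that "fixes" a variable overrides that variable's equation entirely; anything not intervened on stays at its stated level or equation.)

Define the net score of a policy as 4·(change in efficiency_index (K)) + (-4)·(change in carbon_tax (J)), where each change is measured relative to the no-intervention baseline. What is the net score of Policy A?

Baseline:
  X = 95
  T = 93
  H = 41 − 4·95 = -339
  K = 184 − 95 + 3·93 + 5·(-339) = -1327
  J = 160 + 2·(-1327) = -2494
Policy A (T := 69):
  X = 95
  T = 69
  H = 41 − 4·95 = -339
  K = 184 − 95 + 3·69 + 5·(-339) = -1399
  J = 160 + 2·(-1399) = -2638
ΔK = -1399 − (-1327) = -72; ΔJ = -2638 − (-2494) = -144
Score = 4·(-72) + (-4)·(-144) = 288

288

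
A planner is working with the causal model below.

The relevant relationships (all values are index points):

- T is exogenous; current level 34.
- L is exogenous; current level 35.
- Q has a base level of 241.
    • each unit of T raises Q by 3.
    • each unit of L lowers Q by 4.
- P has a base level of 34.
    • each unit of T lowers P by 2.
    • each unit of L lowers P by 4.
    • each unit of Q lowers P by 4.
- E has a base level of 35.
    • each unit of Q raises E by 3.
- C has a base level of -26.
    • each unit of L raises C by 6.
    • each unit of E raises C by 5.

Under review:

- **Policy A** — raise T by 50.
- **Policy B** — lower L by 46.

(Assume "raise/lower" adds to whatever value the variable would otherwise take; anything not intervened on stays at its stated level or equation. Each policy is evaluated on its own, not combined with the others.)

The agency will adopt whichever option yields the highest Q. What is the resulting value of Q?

Policy A (T + 50):
  T = 34 + 50 = 84
  L = 35
  Q = 241 + 3·84 − 4·35 = 353
Policy B (L − 46):
  T = 34
  L = 35 − 46 = -11
  Q = 241 + 3·34 − 4·(-11) = 387
Comparing — Policy A: Q=353, Policy B: Q=387. Highest is 387 (Policy B).

387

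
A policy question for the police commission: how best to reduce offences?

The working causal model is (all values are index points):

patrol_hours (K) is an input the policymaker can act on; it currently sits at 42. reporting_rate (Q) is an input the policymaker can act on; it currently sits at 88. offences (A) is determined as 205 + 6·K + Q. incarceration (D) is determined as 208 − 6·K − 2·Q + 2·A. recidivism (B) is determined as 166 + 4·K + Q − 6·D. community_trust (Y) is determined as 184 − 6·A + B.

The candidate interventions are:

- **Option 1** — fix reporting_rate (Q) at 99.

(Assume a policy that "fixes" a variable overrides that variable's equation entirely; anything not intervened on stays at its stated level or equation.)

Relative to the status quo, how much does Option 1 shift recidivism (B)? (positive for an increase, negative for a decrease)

Baseline:
  K = 42
  Q = 88
  A = 205 + 6·42 + 88 = 545
  D = 208 − 6·42 − 2·88 + 2·545 = 870
  B = 166 + 4·42 + 88 − 6·870 = -4798
Option 1 (Q := 99):
  K = 42
  Q = 99
  A = 205 + 6·42 + 99 = 556
  D = 208 − 6·42 − 2·99 + 2·556 = 870
  B = 166 + 4·42 + 99 − 6·870 = -4787
Change in B: -4787 − (-4798) = 11

11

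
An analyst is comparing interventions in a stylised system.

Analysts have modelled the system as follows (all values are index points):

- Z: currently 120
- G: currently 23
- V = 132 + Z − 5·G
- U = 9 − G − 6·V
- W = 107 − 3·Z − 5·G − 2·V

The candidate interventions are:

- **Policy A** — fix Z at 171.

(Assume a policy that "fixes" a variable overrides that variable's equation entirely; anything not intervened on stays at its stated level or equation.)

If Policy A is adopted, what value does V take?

188

Policy A (Z := 171):
  Z = 171
  G = 23
  V = 132 + 171 − 5·23 = 188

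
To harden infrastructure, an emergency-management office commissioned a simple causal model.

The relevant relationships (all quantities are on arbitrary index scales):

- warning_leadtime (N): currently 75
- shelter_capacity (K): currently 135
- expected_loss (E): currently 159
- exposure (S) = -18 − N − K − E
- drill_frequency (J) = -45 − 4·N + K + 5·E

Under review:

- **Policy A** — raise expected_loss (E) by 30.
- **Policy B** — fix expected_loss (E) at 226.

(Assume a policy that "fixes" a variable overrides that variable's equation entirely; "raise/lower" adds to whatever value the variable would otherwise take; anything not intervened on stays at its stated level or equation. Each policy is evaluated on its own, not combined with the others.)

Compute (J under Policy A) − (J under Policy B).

-185

Policy A (E + 30):
  N = 75
  K = 135
  E = 159 + 30 = 189
  J = -45 − 4·75 + 135 + 5·189 = 735
Policy B (E := 226):
  N = 75
  K = 135
  E = 226
  J = -45 − 4·75 + 135 + 5·226 = 920
J: 735 − 920 = -185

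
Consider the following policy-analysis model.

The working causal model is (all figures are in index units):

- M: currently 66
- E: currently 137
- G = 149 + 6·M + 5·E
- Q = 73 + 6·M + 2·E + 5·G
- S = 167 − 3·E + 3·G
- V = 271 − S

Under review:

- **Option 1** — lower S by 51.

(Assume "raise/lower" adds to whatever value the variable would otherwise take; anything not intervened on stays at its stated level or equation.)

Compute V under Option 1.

Option 1 (S − 51):
  M = 66
  E = 137
  G = 149 + 6·66 + 5·137 = 1230
  S = 167 − 3·137 + 3·1230 (−51 from intervention) = 3395
  V = 271 − 3395 = -3124

-3124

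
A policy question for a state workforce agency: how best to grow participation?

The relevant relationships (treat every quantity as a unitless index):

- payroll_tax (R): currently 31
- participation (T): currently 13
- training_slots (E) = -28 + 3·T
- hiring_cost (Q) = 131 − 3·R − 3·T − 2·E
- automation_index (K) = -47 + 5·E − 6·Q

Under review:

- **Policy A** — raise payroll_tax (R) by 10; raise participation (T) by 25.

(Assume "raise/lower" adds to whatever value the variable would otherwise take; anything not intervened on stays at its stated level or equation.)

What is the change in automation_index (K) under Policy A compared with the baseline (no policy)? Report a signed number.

Baseline:
  R = 31
  T = 13
  E = -28 + 3·13 = 11
  Q = 131 − 3·31 − 3·13 − 2·11 = -23
  K = -47 + 5·11 − 6·(-23) = 146
Policy A (R + 10, T + 25):
  R = 31 + 10 = 41
  T = 13 + 25 = 38
  E = -28 + 3·38 = 86
  Q = 131 − 3·41 − 3·38 − 2·86 = -278
  K = -47 + 5·86 − 6·(-278) = 2051
Change in K: 2051 − 146 = 1905

1905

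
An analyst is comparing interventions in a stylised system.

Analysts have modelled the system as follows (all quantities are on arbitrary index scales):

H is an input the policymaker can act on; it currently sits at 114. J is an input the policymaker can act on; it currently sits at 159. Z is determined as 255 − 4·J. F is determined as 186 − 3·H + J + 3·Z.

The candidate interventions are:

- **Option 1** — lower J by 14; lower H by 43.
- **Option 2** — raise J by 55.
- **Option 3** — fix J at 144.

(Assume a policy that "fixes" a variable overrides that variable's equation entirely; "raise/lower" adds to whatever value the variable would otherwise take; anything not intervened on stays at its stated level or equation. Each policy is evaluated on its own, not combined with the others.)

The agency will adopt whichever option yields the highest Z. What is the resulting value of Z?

-321

Option 1 (J − 14, H − 43):
  J = 159 − 14 = 145
  Z = 255 − 4·145 = -325
Option 2 (J + 55):
  J = 159 + 55 = 214
  Z = 255 − 4·214 = -601
Option 3 (J := 144):
  J = 144
  Z = 255 − 4·144 = -321
Comparing — Option 1: Z=-325, Option 2: Z=-601, Option 3: Z=-321. Highest is -321 (Option 3).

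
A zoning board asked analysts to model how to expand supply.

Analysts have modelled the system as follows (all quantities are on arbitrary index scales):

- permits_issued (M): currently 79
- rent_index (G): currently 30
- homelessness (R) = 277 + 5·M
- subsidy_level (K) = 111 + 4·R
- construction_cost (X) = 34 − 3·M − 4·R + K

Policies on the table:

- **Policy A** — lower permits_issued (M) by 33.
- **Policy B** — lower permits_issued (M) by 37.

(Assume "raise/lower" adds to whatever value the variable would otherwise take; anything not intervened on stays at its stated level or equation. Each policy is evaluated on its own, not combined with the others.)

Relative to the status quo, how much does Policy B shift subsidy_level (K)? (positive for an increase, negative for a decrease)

Baseline:
  M = 79
  R = 277 + 5·79 = 672
  K = 111 + 4·672 = 2799
Policy B (M − 37):
  M = 79 − 37 = 42
  R = 277 + 5·42 = 487
  K = 111 + 4·487 = 2059
Change in K: 2059 − 2799 = -740

-740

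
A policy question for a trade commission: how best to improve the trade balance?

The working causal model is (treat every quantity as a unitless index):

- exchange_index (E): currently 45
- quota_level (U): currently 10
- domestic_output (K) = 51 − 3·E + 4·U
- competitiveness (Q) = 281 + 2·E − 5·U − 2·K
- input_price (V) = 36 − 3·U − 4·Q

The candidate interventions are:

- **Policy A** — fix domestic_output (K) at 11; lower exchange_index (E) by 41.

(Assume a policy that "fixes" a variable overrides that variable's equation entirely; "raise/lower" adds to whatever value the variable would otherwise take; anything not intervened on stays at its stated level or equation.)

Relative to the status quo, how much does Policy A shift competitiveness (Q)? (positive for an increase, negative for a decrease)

Baseline:
  E = 45
  U = 10
  K = 51 − 3·45 + 4·10 = -44
  Q = 281 + 2·45 − 5·10 − 2·(-44) = 409
Policy A (K := 11, E − 41):
  E = 45 − 41 = 4
  U = 10
  K = 11
  Q = 281 + 2·4 − 5·10 − 2·11 = 217
Change in Q: 217 − 409 = -192

-192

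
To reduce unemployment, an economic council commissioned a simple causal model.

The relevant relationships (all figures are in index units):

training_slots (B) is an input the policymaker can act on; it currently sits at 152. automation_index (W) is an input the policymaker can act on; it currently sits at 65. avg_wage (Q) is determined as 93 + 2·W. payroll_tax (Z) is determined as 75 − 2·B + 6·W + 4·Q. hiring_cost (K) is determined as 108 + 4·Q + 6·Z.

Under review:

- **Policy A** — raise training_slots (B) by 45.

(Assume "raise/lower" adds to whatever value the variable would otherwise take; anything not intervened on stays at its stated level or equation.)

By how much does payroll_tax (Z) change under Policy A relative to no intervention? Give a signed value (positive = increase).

Baseline:
  B = 152
  W = 65
  Q = 93 + 2·65 = 223
  Z = 75 − 2·152 + 6·65 + 4·223 = 1053
Policy A (B + 45):
  B = 152 + 45 = 197
  W = 65
  Q = 93 + 2·65 = 223
  Z = 75 − 2·197 + 6·65 + 4·223 = 963
Change in Z: 963 − 1053 = -90

-90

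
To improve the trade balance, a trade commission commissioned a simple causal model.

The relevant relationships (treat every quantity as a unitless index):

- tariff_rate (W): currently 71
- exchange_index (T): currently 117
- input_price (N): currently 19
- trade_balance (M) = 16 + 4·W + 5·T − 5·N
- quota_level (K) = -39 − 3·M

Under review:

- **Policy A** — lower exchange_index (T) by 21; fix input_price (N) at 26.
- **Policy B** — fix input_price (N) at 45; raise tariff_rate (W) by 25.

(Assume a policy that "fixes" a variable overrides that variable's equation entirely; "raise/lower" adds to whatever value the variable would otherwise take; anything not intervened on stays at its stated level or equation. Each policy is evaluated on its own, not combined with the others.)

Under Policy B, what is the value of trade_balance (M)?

Policy B (N := 45, W + 25):
  W = 71 + 25 = 96
  T = 117
  N = 45
  M = 16 + 4·96 + 5·117 − 5·45 = 760

760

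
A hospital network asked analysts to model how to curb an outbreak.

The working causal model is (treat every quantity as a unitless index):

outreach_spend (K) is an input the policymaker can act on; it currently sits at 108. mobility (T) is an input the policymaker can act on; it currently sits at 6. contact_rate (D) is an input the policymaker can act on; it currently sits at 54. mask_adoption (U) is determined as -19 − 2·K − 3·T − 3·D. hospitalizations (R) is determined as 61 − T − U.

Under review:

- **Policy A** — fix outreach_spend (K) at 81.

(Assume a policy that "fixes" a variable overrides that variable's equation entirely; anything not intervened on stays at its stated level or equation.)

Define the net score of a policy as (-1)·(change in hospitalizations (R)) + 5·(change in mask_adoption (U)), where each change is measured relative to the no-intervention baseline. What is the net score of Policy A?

Baseline:
  K = 108
  T = 6
  D = 54
  U = -19 − 2·108 − 3·6 − 3·54 = -415
  R = 61 − 6 − (-415) = 470
Policy A (K := 81):
  K = 81
  T = 6
  D = 54
  U = -19 − 2·81 − 3·6 − 3·54 = -361
  R = 61 − 6 − (-361) = 416
ΔR = 416 − 470 = -54; ΔU = -361 − (-415) = 54
Score = (-1)·(-54) + 5·54 = 324

324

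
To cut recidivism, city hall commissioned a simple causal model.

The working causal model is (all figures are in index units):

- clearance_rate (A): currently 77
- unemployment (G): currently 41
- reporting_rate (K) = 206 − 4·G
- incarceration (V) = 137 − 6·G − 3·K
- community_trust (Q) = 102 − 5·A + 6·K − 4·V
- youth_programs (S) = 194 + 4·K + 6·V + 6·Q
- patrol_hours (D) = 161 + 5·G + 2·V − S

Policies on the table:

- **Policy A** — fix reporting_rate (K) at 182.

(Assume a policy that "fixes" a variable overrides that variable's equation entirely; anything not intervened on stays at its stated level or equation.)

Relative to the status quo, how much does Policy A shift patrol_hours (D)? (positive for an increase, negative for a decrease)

Baseline:
  A = 77
  G = 41
  K = 206 − 4·41 = 42
  V = 137 − 6·41 − 3·42 = -235
  Q = 102 − 5·77 + 6·42 − 4·(-235) = 909
  S = 194 + 4·42 + 6·(-235) + 6·909 = 4406
  D = 161 + 5·41 + 2·(-235) − 4406 = -4510
Policy A (K := 182):
  A = 77
  G = 41
  K = 182
  V = 137 − 6·41 − 3·182 = -655
  Q = 102 − 5·77 + 6·182 − 4·(-655) = 3429
  S = 194 + 4·182 + 6·(-655) + 6·3429 = 17566
  D = 161 + 5·41 + 2·(-655) − 17566 = -18510
Change in D: -18510 − (-4510) = -14000

-14000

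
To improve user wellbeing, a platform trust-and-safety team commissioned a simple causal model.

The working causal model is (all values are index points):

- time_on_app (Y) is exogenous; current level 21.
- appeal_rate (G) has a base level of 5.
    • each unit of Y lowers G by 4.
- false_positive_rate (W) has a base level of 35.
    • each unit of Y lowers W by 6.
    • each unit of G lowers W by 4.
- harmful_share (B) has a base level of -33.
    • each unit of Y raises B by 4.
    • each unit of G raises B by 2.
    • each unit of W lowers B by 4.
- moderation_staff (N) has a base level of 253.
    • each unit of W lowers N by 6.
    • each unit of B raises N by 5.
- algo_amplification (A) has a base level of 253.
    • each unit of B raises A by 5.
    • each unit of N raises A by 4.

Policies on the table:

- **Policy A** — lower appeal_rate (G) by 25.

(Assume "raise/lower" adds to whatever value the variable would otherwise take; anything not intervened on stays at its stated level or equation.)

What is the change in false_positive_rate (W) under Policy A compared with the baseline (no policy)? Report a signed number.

100

Baseline:
  Y = 21
  G = 5 − 4·21 = -79
  W = 35 − 6·21 − 4·(-79) = 225
Policy A (G − 25):
  Y = 21
  G = 5 − 4·21 (−25 from intervention) = -104
  W = 35 − 6·21 − 4·(-104) = 325
Change in W: 325 − 225 = 100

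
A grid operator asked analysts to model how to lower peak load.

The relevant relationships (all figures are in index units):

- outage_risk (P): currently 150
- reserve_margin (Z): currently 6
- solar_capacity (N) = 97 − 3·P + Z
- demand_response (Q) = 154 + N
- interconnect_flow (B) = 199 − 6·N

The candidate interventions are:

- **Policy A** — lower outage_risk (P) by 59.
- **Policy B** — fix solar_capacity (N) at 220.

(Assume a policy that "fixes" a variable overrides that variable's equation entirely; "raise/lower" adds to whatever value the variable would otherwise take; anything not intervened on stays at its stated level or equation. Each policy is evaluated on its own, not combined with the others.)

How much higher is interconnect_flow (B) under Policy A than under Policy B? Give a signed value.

2340

Policy A (P − 59):
  P = 150 − 59 = 91
  Z = 6
  N = 97 − 3·91 + 6 = -170
  B = 199 − 6·(-170) = 1219
Policy B (N := 220):
  P = 150
  Z = 6
  N = 220
  B = 199 − 6·220 = -1121
B: 1219 − (-1121) = 2340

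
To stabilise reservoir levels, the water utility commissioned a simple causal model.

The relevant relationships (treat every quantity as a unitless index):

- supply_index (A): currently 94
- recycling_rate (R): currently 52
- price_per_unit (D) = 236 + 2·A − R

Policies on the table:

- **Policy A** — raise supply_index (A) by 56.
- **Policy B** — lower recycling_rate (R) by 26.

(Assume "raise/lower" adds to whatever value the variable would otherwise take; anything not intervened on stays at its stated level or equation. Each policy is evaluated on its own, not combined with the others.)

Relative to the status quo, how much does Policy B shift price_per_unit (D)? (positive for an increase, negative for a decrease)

26

Baseline:
  A = 94
  R = 52
  D = 236 + 2·94 − 52 = 372
Policy B (R − 26):
  A = 94
  R = 52 − 26 = 26
  D = 236 + 2·94 − 26 = 398
Change in D: 398 − 372 = 26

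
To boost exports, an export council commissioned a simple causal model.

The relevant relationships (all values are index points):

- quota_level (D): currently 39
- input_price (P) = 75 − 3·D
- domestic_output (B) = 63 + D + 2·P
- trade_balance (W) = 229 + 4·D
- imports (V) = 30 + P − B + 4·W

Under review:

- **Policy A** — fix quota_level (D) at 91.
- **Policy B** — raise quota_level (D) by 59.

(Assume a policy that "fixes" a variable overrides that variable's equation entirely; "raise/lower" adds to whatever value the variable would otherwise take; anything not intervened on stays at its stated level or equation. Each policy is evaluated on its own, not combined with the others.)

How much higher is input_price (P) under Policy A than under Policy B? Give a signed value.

Policy A (D := 91):
  D = 91
  P = 75 − 3·91 = -198
Policy B (D + 59):
  D = 39 + 59 = 98
  P = 75 − 3·98 = -219
P: -198 − (-219) = 21

21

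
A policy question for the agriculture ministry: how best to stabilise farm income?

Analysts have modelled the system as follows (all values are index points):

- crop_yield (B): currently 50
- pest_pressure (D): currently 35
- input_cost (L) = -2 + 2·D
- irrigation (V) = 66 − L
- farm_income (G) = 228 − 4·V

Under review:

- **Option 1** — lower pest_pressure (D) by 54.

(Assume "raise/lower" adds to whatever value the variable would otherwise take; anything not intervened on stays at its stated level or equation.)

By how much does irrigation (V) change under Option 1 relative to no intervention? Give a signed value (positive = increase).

Baseline:
  D = 35
  L = -2 + 2·35 = 68
  V = 66 − 68 = -2
Option 1 (D − 54):
  D = 35 − 54 = -19
  L = -2 + 2·(-19) = -40
  V = 66 − (-40) = 106
Change in V: 106 − (-2) = 108

108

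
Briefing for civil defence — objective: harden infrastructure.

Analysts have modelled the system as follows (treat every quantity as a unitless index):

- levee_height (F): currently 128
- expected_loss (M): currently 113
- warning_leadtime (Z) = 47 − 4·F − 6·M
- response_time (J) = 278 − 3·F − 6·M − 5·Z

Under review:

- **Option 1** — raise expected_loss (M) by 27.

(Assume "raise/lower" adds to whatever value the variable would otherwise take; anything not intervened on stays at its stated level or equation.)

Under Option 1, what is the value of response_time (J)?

Option 1 (M + 27):
  F = 128
  M = 113 + 27 = 140
  Z = 47 − 4·128 − 6·140 = -1305
  J = 278 − 3·128 − 6·140 − 5·(-1305) = 5579

5579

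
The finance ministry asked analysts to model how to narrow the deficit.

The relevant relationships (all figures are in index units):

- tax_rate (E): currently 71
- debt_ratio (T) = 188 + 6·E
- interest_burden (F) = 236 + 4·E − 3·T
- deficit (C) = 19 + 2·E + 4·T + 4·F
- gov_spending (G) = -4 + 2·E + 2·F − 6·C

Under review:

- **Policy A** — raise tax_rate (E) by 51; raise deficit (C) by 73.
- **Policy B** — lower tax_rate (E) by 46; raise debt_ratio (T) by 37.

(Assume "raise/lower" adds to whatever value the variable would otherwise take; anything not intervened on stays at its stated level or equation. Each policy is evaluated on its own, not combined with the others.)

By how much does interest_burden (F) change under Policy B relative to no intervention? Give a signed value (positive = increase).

Baseline:
  E = 71
  T = 188 + 6·71 = 614
  F = 236 + 4·71 − 3·614 = -1322
Policy B (E − 46, T + 37):
  E = 71 − 46 = 25
  T = 188 + 6·25 (+37 from intervention) = 375
  F = 236 + 4·25 − 3·375 = -789
Change in F: -789 − (-1322) = 533

533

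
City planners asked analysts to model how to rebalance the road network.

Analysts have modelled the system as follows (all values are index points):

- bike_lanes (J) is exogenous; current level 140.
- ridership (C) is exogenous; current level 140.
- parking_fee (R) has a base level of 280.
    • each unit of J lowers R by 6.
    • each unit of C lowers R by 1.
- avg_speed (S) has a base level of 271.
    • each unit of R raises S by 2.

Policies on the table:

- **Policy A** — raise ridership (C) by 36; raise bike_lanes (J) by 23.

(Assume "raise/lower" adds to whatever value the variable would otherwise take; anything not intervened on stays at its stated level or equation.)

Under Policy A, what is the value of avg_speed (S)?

Policy A (C + 36, J + 23):
  J = 140 + 23 = 163
  C = 140 + 36 = 176
  R = 280 − 6·163 − 176 = -874
  S = 271 + 2·(-874) = -1477

-1477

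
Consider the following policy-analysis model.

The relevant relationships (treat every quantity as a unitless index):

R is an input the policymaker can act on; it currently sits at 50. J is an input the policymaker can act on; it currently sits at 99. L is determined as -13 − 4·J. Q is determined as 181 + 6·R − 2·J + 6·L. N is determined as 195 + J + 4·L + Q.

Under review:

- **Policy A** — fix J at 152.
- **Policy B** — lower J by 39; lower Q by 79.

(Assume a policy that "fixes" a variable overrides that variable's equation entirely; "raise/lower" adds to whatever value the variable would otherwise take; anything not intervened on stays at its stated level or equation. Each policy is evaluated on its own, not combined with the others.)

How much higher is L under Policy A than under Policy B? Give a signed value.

-368

Policy A (J := 152):
  J = 152
  L = -13 − 4·152 = -621
Policy B (J − 39, Q − 79):
  J = 99 − 39 = 60
  L = -13 − 4·60 = -253
L: -621 − (-253) = -368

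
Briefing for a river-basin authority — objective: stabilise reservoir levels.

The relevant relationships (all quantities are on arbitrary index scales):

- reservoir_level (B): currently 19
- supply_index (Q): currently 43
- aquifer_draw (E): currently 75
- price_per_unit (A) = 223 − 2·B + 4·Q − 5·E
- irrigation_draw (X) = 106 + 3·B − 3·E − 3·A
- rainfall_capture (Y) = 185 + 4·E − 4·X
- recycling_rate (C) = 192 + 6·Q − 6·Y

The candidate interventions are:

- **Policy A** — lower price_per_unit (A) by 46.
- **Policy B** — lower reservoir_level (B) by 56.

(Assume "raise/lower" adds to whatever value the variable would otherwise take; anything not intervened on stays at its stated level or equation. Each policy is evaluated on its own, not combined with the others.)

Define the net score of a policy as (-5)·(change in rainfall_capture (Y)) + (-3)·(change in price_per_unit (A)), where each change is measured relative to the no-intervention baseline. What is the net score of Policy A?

Baseline:
  B = 19
  Q = 43
  E = 75
  A = 223 − 2·19 + 4·43 − 5·75 = -18
  X = 106 + 3·19 − 3·75 − 3·(-18) = -8
  Y = 185 + 4·75 − 4·(-8) = 517
Policy A (A − 46):
  B = 19
  Q = 43
  E = 75
  A = 223 − 2·19 + 4·43 − 5·75 (−46 from intervention) = -64
  X = 106 + 3·19 − 3·75 − 3·(-64) = 130
  Y = 185 + 4·75 − 4·130 = -35
ΔY = -35 − 517 = -552; ΔA = -64 − (-18) = -46
Score = (-5)·(-552) + (-3)·(-46) = 2898

2898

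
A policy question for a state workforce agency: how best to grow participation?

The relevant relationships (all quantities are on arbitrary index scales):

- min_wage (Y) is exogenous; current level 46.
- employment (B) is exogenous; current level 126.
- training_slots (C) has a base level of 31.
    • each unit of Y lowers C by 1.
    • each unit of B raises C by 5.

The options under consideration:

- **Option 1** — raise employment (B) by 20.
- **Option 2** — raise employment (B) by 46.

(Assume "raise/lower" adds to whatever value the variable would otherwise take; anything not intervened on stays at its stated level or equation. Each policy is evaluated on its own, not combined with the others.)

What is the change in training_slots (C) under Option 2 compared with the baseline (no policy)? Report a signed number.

Baseline:
  Y = 46
  B = 126
  C = 31 − 46 + 5·126 = 615
Option 2 (B + 46):
  Y = 46
  B = 126 + 46 = 172
  C = 31 − 46 + 5·172 = 845
Change in C: 845 − 615 = 230

230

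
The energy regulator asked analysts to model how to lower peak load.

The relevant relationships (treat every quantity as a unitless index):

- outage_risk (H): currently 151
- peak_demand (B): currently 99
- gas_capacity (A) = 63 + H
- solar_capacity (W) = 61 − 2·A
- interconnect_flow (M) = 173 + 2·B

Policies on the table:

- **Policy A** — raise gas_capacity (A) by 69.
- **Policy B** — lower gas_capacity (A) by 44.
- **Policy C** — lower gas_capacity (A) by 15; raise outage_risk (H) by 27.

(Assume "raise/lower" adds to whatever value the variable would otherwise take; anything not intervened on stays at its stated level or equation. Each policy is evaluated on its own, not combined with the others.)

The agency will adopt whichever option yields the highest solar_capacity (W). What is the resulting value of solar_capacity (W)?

Policy A (A + 69):
  H = 151
  A = 63 + 151 (+69 from intervention) = 283
  W = 61 − 2·283 = -505
Policy B (A − 44):
  H = 151
  A = 63 + 151 (−44 from intervention) = 170
  W = 61 − 2·170 = -279
Policy C (A − 15, H + 27):
  H = 151 + 27 = 178
  A = 63 + 178 (−15 from intervention) = 226
  W = 61 − 2·226 = -391
Comparing — Policy A: W=-505, Policy B: W=-279, Policy C: W=-391. Highest is -279 (Policy B).

-279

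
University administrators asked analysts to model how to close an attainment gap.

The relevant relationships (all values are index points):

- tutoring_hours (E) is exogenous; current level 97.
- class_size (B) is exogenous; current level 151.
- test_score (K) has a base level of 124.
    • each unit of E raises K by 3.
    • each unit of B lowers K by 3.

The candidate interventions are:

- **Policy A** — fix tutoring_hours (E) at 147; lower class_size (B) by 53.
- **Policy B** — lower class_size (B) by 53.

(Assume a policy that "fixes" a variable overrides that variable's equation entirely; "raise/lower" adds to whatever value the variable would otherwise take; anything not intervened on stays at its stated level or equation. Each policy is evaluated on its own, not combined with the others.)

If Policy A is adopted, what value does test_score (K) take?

271

Policy A (E := 147, B − 53):
  E = 147
  B = 151 − 53 = 98
  K = 124 + 3·147 − 3·98 = 271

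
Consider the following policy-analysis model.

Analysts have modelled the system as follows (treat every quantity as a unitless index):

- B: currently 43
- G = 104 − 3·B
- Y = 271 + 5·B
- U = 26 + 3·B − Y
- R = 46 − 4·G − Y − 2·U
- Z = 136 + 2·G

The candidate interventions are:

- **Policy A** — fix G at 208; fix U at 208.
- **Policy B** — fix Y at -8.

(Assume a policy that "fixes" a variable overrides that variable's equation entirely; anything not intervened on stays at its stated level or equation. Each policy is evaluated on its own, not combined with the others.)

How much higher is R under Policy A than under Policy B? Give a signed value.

-1516

Policy A (G := 208, U := 208):
  B = 43
  G = 208
  Y = 271 + 5·43 = 486
  U = 208
  R = 46 − 4·208 − 486 − 2·208 = -1688
Policy B (Y := -8):
  B = 43
  G = 104 − 3·43 = -25
  Y = -8
  U = 26 + 3·43 − (-8) = 163
  R = 46 − 4·(-25) − (-8) − 2·163 = -172
R: -1688 − (-172) = -1516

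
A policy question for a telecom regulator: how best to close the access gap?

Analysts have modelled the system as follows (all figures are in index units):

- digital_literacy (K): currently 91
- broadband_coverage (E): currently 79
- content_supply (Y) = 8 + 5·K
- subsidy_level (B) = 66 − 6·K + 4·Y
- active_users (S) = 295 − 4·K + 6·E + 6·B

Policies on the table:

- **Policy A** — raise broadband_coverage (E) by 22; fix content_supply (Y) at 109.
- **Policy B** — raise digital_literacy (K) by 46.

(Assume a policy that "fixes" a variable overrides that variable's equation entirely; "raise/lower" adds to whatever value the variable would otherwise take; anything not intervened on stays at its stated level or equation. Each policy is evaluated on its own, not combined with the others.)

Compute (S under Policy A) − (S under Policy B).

Policy A (E + 22, Y := 109):
  K = 91
  E = 79 + 22 = 101
  Y = 109
  B = 66 − 6·91 + 4·109 = -44
  S = 295 − 4·91 + 6·101 + 6·(-44) = 273
Policy B (K + 46):
  K = 91 + 46 = 137
  E = 79
  Y = 8 + 5·137 = 693
  B = 66 − 6·137 + 4·693 = 2016
  S = 295 − 4·137 + 6·79 + 6·2016 = 12317
S: 273 − 12317 = -12044

-12044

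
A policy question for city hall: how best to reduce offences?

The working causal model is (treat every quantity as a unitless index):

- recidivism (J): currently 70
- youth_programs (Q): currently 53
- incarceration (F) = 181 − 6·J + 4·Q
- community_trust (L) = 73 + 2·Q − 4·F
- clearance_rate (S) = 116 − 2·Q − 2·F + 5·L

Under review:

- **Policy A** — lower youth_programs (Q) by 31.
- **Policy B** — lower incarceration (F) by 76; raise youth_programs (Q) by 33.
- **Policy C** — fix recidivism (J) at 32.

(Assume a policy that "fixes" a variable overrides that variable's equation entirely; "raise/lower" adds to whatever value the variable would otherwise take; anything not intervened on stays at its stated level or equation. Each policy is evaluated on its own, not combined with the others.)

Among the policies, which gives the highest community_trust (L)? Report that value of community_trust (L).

721

Policy A (Q − 31):
  J = 70
  Q = 53 − 31 = 22
  F = 181 − 6·70 + 4·22 = -151
  L = 73 + 2·22 − 4·(-151) = 721
Policy B (F − 76, Q + 33):
  J = 70
  Q = 53 + 33 = 86
  F = 181 − 6·70 + 4·86 (−76 from intervention) = 29
  L = 73 + 2·86 − 4·29 = 129
Policy C (J := 32):
  J = 32
  Q = 53
  F = 181 − 6·32 + 4·53 = 201
  L = 73 + 2·53 − 4·201 = -625
Comparing — Policy A: L=721, Policy B: L=129, Policy C: L=-625. Highest is 721 (Policy A).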